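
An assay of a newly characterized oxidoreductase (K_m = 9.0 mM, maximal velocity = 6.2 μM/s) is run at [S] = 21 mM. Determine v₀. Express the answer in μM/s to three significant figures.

4.34 μM/s

[S]/(Km+[S]) = 21/30.00 = 0.7000, the fractional saturation.
v = 0.7000 × Vmax = 0.7000 × 6.2 = 4.34 μM/s.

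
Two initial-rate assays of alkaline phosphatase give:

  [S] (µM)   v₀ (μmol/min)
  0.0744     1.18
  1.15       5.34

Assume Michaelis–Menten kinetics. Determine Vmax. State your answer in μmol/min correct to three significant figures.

From v = Vmax[S]/(Km+[S]), each point gives Vmax = v(Km+[S])/[S].
Equating: 1.18(Km+0.0744)/0.0744 = 5.34(Km+1.15)/1.15.
15.86·Km + 1.18 = 4.643·Km + 5.34, so (15.86 − 4.643)·Km = 5.34 − 1.18.
Km = 4.160/11.22 = 0.371 µM; then Vmax = 1.18(0.371+0.0744)/0.0744 = 7.06 μmol/min.

7.06 μmol/min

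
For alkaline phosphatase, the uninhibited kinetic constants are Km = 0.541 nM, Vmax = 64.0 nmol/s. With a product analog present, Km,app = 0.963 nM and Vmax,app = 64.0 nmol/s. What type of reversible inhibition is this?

Km increases (0.541 → 0.963 nM) while Vmax is unchanged — the hallmark of competitive inhibition.

competitive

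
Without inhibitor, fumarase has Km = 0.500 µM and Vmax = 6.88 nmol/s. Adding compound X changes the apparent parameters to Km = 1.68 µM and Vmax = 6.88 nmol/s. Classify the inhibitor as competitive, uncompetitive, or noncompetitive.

competitive

Km increases (0.500 → 1.68 µM) while Vmax is unchanged — the hallmark of competitive inhibition.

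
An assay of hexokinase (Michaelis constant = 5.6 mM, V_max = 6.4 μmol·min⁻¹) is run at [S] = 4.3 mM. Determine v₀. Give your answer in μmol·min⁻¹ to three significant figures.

[S]/(Km+[S]) = 4.3/9.900 = 0.4343, the fractional saturation.
v = 0.4343 × Vmax = 0.4343 × 6.4 = 2.78 μmol·min⁻¹.

2.78 μmol·min⁻¹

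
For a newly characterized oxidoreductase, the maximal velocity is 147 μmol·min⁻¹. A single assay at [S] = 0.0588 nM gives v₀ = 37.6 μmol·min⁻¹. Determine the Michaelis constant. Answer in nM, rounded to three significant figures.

v/Vmax = 37.6/147 = 0.2558 = [S]/(Km+[S]).
So Km + [S] = [S]/0.2558 = 0.2299 nM, giving Km = 0.2299 − 0.0588 = 0.171 nM.

0.171 nM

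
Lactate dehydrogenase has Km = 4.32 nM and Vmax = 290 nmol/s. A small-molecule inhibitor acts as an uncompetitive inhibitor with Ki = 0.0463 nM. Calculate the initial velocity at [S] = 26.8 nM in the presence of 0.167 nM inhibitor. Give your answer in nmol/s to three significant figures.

α = 1 + [I]/Ki = 1 + 0.167/0.0463 = 4.607.
For an uncompetitive inhibitor, both parameters are divided by α, giving Vmax/α and Km/α: Km,app = 0.938 nM, Vmax,app = 62.9 nmol/s.
v = Vmax,app·[S]/(Km,app + [S]) = 62.9 × 26.8/(0.938 + 26.8) = 60.8 nmol/s.

60.8 nmol/s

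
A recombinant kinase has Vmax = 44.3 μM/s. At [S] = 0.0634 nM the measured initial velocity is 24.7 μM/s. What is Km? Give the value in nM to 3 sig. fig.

From v = Vmax[S]/(Km+[S]), Km = [S](Vmax − v)/v.
Km = 0.0634 × (44.3 − 24.7) / 24.7 = 1.243/24.7 = 0.0503 nM.

0.0503 nM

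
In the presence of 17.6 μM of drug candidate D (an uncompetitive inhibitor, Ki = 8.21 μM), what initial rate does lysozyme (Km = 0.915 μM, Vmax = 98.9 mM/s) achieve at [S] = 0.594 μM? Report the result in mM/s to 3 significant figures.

21.1 mM/s

With α = 1 + [I]/Ki = 1 + 17.6/8.21 = 3.144, the uncompetitive rate law is v = (Vmax/α)·[S] / (Km/α + [S]).
v = (98.9/3.144)×0.594 / (0.915/3.144 + 0.594) = 18.69/0.8851 = 21.1 mM/s.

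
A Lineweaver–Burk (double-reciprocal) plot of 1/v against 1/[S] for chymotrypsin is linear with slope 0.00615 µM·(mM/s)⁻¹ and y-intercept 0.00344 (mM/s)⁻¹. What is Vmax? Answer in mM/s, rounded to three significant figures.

291 mM/s

The y-intercept of a Lineweaver–Burk plot equals 1/Vmax, so Vmax = 1/0.00344 = 291 mM/s.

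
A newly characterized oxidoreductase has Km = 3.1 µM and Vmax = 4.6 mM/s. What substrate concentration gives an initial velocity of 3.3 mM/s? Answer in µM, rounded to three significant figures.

7.87 µM

The required fractional saturation is v/Vmax = 3.3/4.6 = 0.7174.
Then [S]/(Km+[S]) = 0.7174 ⇒ [S] = 3.1 × 0.7174/(1 − 0.7174) = 7.87 µM.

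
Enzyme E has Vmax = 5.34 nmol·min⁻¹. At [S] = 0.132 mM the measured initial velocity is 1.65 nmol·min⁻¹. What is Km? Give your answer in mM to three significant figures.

From v = Vmax[S]/(Km+[S]), Km = [S](Vmax − v)/v.
Km = 0.132 × (5.34 − 1.65) / 1.65 = 0.4871/1.65 = 0.295 mM.

0.295 mM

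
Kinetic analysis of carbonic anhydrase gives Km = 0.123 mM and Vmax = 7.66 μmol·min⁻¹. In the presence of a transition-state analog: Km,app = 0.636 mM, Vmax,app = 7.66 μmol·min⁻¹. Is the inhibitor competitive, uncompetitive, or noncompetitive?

Km increases (0.123 → 0.636 mM) while Vmax is unchanged — the hallmark of competitive inhibition.

competitive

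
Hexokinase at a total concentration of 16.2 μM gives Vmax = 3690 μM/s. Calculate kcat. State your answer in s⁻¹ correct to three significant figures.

228 s⁻¹

kcat = Vmax/[E]total = 3690 μM/s / 16.2 μM = 228 s⁻¹.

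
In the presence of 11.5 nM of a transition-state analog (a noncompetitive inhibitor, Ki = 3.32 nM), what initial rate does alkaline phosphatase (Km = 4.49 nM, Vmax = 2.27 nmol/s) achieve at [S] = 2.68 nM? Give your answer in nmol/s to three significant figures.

0.190 nmol/s

With α = 1 + [I]/Ki = 1 + 11.5/3.32 = 4.464, the noncompetitive rate law is v = (Vmax/α)·[S] / (Km + [S]).
v = (2.27/4.464)×2.68 / (4.49 + 2.68) = 1.363/7.170 = 0.190 nmol/s.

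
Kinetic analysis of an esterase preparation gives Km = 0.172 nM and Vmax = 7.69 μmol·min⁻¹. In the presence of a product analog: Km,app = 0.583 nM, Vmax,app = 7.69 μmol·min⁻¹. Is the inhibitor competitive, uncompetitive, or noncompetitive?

Km increases (0.172 → 0.583 nM) while Vmax is unchanged — the hallmark of competitive inhibition.

competitive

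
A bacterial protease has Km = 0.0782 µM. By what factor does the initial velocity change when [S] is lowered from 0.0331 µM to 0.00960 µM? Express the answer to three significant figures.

0.368

The fractional saturations are [S]/(Km+[S]) = 0.0331/0.1113 = 0.2974 and 0.00960/0.08780 = 0.1093.
v₂/v₁ is just their ratio: 0.1093/0.2974 = 0.368.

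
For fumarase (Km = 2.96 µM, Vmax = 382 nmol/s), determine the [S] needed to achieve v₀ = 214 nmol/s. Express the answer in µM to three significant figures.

3.77 µM

Rearranging v = Vmax[S]/(Km+[S]) gives [S] = Km·v/(Vmax − v).
[S] = 2.96 × 214 / (382 − 214) = 633.4/168.0 = 3.77 µM.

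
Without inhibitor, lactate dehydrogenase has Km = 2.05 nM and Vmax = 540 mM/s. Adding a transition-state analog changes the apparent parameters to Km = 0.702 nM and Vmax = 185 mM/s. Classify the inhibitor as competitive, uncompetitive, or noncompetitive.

Both Km and Vmax decrease by the same factor (~2.92-fold) — characteristic of uncompetitive inhibition.

uncompetitive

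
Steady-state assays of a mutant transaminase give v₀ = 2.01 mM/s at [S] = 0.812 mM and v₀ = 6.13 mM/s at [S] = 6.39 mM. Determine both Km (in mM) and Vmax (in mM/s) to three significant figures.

Km = 2.72 mM; Vmax = 8.74 mM/s

From v = Vmax[S]/(Km+[S]), each point gives Vmax = v(Km+[S])/[S].
Equating: 2.01(Km+0.812)/0.812 = 6.13(Km+6.39)/6.39.
2.475·Km + 2.01 = 0.9593·Km + 6.13, so (2.475 − 0.9593)·Km = 6.13 − 2.01.
Km = 4.120/1.516 = 2.72 mM; then Vmax = 2.01(2.72+0.812)/0.812 = 8.74 mM/s.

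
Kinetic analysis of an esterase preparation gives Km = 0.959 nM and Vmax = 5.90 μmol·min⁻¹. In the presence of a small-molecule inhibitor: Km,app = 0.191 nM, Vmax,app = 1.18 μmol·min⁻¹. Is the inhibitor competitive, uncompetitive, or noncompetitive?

uncompetitive

Both Km and Vmax decrease by the same factor (~5.02-fold) — characteristic of uncompetitive inhibition.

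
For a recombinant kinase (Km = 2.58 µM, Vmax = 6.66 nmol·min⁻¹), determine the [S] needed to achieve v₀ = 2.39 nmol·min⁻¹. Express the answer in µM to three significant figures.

Rearranging v = Vmax[S]/(Km+[S]) gives [S] = Km·v/(Vmax − v).
[S] = 2.58 × 2.39 / (6.66 − 2.39) = 6.166/4.270 = 1.44 µM.

1.44 µM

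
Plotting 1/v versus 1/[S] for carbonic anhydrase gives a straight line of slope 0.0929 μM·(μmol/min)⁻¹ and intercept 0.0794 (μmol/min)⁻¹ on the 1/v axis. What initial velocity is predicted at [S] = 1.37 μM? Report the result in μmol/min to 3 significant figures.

The y-intercept is 1/Vmax, so Vmax = 1/0.0794 = 12.6 μmol/min.
The slope is Km/Vmax, so Km = 0.0929 × 12.6 = 1.17 μM.
Then v = 12.6 × 1.37/(1.17 + 1.37) = 6.79 μmol/min.

6.79 μmol/min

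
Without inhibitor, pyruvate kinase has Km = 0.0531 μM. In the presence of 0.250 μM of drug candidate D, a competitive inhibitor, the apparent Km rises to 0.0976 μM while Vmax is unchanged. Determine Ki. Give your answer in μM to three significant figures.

Competitive: Km,app = α·Km with α = 1 + [I]/Ki.
α = Km,app/Km = 0.0976/0.0531 = 1.838.
Since α = 1 + [I]/Ki, [I]/Ki = 1.838 − 1 = 0.8380 and Ki = 0.250/0.8380 = 0.298 μM.

0.298 μM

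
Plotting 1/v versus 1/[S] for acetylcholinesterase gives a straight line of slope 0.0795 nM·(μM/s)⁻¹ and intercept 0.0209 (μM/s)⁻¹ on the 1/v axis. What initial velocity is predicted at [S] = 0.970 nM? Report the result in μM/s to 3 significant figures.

The y-intercept is 1/Vmax, so Vmax = 1/0.0209 = 47.8 μM/s.
The slope is Km/Vmax, so Km = 0.0795 × 47.8 = 3.80 nM.
Then v = 47.8 × 0.970/(3.80 + 0.970) = 9.72 μM/s.

9.72 μM/s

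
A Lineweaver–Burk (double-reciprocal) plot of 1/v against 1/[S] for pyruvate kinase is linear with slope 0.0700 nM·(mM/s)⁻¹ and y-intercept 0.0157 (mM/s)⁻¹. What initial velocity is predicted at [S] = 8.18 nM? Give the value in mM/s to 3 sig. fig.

The y-intercept is 1/Vmax, so Vmax = 1/0.0157 = 63.7 mM/s.
The slope is Km/Vmax, so Km = 0.0700 × 63.7 = 4.46 nM.
Then v = 63.7 × 8.18/(4.46 + 8.18) = 41.2 mM/s.

41.2 mM/s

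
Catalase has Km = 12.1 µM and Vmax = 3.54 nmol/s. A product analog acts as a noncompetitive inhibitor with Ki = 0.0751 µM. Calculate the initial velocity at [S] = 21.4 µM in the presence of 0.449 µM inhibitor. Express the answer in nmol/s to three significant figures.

0.324 nmol/s

With α = 1 + [I]/Ki = 1 + 0.449/0.0751 = 6.979, the noncompetitive rate law is v = (Vmax/α)·[S] / (Km + [S]).
v = (3.54/6.979)×21.4 / (12.1 + 21.4) = 10.86/33.50 = 0.324 nmol/s.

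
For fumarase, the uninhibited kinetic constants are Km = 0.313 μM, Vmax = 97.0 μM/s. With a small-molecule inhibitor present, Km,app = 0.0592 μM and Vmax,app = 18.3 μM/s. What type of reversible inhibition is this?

uncompetitive

Both Km and Vmax decrease by the same factor (~5.29-fold) — characteristic of uncompetitive inhibition.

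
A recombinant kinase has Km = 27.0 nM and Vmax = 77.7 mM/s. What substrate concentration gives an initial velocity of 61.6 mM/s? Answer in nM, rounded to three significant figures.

The required fractional saturation is v/Vmax = 61.6/77.7 = 0.7928.
Then [S]/(Km+[S]) = 0.7928 ⇒ [S] = 27.0 × 0.7928/(1 − 0.7928) = 103 nM.

103 nM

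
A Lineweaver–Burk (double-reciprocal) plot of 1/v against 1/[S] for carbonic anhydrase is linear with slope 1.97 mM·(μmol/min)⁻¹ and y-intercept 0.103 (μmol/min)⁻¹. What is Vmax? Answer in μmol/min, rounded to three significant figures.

The y-intercept of a Lineweaver–Burk plot equals 1/Vmax, so Vmax = 1/0.103 = 9.71 μmol/min.

9.71 μmol/min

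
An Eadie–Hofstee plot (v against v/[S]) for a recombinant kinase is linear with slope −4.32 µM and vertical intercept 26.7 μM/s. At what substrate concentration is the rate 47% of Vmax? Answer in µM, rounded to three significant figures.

3.83 µM

The Eadie–Hofstee slope gives Km = 4.32 µM (slope = −Km).
v/Vmax = [S]/(Km+[S]) = 0.47 ⇒ [S] = Km·0.47/(1−0.47) = 4.32 × 0.8868 = 3.83 µM.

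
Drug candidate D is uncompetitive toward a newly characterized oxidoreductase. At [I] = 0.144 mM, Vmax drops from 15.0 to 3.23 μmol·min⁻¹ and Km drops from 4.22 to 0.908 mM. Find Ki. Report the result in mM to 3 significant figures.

0.0395 mM

Uncompetitive: Vmax,app = Vmax/α (and Km,app = Km/α) with α = 1 + [I]/Ki.
α = Vmax/Vmax,app = 15.0/3.23 = 4.644.
Ki = [I]/(α − 1) = 0.144/3.644 = 0.0395 mM.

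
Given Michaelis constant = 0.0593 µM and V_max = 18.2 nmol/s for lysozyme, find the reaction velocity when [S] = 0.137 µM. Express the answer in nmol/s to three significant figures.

12.7 nmol/s

v = Vmax·[S]/(Km + [S]) = 18.2 × 0.137 / (0.0593 + 0.137)
  = 2.493 / 0.1963 = 12.7 nmol/s.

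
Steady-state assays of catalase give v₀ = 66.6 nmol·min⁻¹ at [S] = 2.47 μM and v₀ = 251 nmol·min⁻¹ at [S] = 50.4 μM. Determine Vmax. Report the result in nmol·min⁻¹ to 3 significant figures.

293 nmol·min⁻¹

In reciprocal form, 1/v = (Km/Vmax)·(1/[S]) + 1/Vmax. The two points give (1/[S], 1/v) = (0.4049, 0.01502) and (0.01984, 0.003984).
Slope = (0.01502 − 0.003984)/(0.4049 − 0.01984) = 0.02865; intercept = 0.01502 − 0.02865×0.4049 = 0.003416.
Vmax = 1/intercept = 293 nmol·min⁻¹; Km = slope × Vmax = 0.02865 × 293 = 8.39 μM.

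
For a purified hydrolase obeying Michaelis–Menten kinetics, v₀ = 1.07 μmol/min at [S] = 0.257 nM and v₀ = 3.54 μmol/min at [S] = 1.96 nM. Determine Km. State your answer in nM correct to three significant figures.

1.05 nM

From v = Vmax[S]/(Km+[S]), each point gives Vmax = v(Km+[S])/[S].
Equating: 1.07(Km+0.257)/0.257 = 3.54(Km+1.96)/1.96.
4.163·Km + 1.07 = 1.806·Km + 3.54, so (4.163 − 1.806)·Km = 3.54 − 1.07.
Km = 2.470/2.357 = 1.05 nM; then Vmax = 1.07(1.05+0.257)/0.257 = 5.43 μmol/min.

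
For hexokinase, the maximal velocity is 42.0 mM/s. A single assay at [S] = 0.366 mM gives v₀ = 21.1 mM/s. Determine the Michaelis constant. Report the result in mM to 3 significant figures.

0.363 mM

From v = Vmax[S]/(Km+[S]), Km = [S](Vmax − v)/v.
Km = 0.366 × (42.0 − 21.1) / 21.1 = 7.649/21.1 = 0.363 mM.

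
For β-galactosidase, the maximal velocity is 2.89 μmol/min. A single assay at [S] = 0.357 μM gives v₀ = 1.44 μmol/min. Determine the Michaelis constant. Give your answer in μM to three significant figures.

From v = Vmax[S]/(Km+[S]), Km = [S](Vmax − v)/v.
Km = 0.357 × (2.89 − 1.44) / 1.44 = 0.5177/1.44 = 0.359 μM.

0.359 μM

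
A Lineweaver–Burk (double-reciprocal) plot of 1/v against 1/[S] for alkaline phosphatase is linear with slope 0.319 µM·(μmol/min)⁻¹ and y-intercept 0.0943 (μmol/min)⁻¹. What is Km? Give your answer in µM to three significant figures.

3.38 µM

y-intercept = 1/Vmax ⇒ Vmax = 10.6 μmol/min; slope = Km/Vmax ⇒ Km = slope × Vmax.
Km = 0.319 × 10.6 = 3.38 µM.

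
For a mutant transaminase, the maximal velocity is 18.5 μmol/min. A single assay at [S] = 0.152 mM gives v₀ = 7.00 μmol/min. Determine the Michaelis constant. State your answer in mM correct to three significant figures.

From v = Vmax[S]/(Km+[S]), Km = [S](Vmax − v)/v.
Km = 0.152 × (18.5 − 7.00) / 7.00 = 1.748/7.00 = 0.250 mM.

0.250 mM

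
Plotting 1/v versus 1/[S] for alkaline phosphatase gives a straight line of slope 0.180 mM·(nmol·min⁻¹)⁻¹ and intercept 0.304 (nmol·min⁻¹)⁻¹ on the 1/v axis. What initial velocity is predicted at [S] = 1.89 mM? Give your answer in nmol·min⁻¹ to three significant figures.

2.50 nmol·min⁻¹

The y-intercept is 1/Vmax, so Vmax = 1/0.304 = 3.29 nmol·min⁻¹.
The slope is Km/Vmax, so Km = 0.180 × 3.29 = 0.592 mM.
Then v = 3.29 × 1.89/(0.592 + 1.89) = 2.50 nmol·min⁻¹.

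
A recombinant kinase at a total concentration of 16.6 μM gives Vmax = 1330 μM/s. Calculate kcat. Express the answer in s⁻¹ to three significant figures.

kcat = Vmax/[E]total = 1330 μM/s / 16.6 μM = 80.1 s⁻¹.

80.1 s⁻¹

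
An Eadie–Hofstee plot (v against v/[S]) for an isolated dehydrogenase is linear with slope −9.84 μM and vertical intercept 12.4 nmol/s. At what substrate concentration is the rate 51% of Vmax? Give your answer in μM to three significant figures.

10.2 μM

The Eadie–Hofstee slope gives Km = 9.84 μM (slope = −Km).
v/Vmax = [S]/(Km+[S]) = 0.51 ⇒ [S] = Km·0.51/(1−0.51) = 9.84 × 1.041 = 10.2 μM.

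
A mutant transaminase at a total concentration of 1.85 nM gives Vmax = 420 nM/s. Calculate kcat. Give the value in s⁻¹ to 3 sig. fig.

kcat = Vmax/[E]total = 420 nM/s / 1.85 nM = 227 s⁻¹.

227 s⁻¹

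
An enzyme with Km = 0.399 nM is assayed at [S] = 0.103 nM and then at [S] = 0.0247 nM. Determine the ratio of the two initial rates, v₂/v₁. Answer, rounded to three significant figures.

0.284

Since Vmax cancels, v₂/v₁ = [S]₂(Km+[S]₁) / [S]₁(Km+[S]₂).
= 0.0247×(0.399+0.103) / (0.103×(0.399+0.0247)) = 0.01240/0.04364 = 0.284.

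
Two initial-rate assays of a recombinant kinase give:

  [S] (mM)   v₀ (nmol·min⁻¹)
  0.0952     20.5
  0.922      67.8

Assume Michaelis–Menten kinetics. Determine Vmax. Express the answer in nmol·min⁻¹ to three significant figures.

In reciprocal form, 1/v = (Km/Vmax)·(1/[S]) + 1/Vmax. The two points give (1/[S], 1/v) = (10.50, 0.04878) and (1.085, 0.01475).
Slope = (0.04878 − 0.01475)/(10.50 − 1.085) = 0.003613; intercept = 0.04878 − 0.003613×10.50 = 0.01083.
Vmax = 1/intercept = 92.3 nmol·min⁻¹; Km = slope × Vmax = 0.003613 × 92.3 = 0.334 mM.

92.3 nmol·min⁻¹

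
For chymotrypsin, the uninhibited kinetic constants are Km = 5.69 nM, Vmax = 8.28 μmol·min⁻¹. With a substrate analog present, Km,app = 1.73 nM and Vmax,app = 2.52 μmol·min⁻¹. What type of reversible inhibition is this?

uncompetitive

Both Km and Vmax decrease by the same factor (~3.28-fold) — characteristic of uncompetitive inhibition.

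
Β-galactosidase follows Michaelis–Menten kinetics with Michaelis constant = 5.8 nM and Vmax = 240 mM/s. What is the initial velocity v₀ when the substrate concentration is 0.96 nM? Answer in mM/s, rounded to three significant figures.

[S]/(Km+[S]) = 0.96/6.760 = 0.1420, the fractional saturation.
v = 0.1420 × Vmax = 0.1420 × 240 = 34.1 mM/s.

34.1 mM/s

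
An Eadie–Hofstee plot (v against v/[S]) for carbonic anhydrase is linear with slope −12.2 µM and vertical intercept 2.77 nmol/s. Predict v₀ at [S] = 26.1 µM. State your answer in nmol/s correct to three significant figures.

1.89 nmol/s

In the Eadie–Hofstee form v = Vmax − Km·(v/[S]), the slope is −Km and the intercept is Vmax, so Km = 12.2 µM and Vmax = 2.77 nmol/s.
v = 2.77 × 26.1/(12.2 + 26.1) = 1.89 nmol/s.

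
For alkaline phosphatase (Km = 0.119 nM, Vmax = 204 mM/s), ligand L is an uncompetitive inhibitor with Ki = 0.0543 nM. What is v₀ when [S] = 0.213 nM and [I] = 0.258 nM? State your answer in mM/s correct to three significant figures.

α = 1 + [I]/Ki = 1 + 0.258/0.0543 = 5.751.
For an uncompetitive inhibitor, both parameters are divided by α, giving Vmax/α and Km/α: Km,app = 0.0207 nM, Vmax,app = 35.5 mM/s.
v = Vmax,app·[S]/(Km,app + [S]) = 35.5 × 0.213/(0.0207 + 0.213) = 32.3 mM/s.

32.3 mM/s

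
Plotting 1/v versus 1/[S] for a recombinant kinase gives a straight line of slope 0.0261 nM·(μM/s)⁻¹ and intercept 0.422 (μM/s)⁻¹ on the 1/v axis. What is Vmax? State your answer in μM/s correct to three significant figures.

The y-intercept of a Lineweaver–Burk plot equals 1/Vmax, so Vmax = 1/0.422 = 2.37 μM/s.

2.37 μM/s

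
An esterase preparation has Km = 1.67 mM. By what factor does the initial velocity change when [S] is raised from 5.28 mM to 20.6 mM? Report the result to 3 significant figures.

Since Vmax cancels, v₂/v₁ = [S]₂(Km+[S]₁) / [S]₁(Km+[S]₂).
= 20.6×(1.67+5.28) / (5.28×(1.67+20.6)) = 143.2/117.6 = 1.22.

1.22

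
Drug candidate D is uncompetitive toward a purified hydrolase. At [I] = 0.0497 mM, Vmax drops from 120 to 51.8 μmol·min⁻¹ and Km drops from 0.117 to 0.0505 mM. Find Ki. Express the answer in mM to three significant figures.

0.0377 mM

Uncompetitive: Vmax,app = Vmax/α (and Km,app = Km/α) with α = 1 + [I]/Ki.
α = Vmax/Vmax,app = 120/51.8 = 2.317.
Ki = [I]/(α − 1) = 0.0497/1.317 = 0.0377 mM.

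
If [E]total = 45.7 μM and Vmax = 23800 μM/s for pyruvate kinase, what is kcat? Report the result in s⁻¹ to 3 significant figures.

521 s⁻¹

kcat = Vmax/[E]total = 23800 μM/s / 45.7 μM = 521 s⁻¹.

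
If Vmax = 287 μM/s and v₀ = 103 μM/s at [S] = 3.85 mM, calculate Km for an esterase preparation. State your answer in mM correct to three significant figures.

6.88 mM

From v = Vmax[S]/(Km+[S]), Km = [S](Vmax − v)/v.
Km = 3.85 × (287 − 103) / 103 = 708.4/103 = 6.88 mM.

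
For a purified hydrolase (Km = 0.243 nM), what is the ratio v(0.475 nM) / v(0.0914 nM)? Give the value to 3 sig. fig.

Since Vmax cancels, v₂/v₁ = [S]₂(Km+[S]₁) / [S]₁(Km+[S]₂).
= 0.475×(0.243+0.0914) / (0.0914×(0.243+0.475)) = 0.1588/0.06563 = 2.42.

2.42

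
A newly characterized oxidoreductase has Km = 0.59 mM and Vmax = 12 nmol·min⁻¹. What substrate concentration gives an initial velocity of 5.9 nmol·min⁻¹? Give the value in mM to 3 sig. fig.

0.571 mM

The required fractional saturation is v/Vmax = 5.9/12 = 0.4917.
Then [S]/(Km+[S]) = 0.4917 ⇒ [S] = 0.59 × 0.4917/(1 − 0.4917) = 0.571 mM.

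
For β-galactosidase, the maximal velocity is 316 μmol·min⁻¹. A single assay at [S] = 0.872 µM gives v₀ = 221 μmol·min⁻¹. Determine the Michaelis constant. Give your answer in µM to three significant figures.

From v = Vmax[S]/(Km+[S]), Km = [S](Vmax − v)/v.
Km = 0.872 × (316 − 221) / 221 = 82.84/221 = 0.375 µM.

0.375 µM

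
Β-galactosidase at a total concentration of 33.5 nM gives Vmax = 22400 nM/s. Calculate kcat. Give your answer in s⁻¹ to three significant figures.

669 s⁻¹

kcat = Vmax/[E]total = 22400 nM/s / 33.5 nM = 669 s⁻¹.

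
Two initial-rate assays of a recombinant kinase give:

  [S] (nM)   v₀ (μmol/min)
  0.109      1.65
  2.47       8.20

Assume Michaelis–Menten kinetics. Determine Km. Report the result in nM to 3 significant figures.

0.554 nM

In reciprocal form, 1/v = (Km/Vmax)·(1/[S]) + 1/Vmax. The two points give (1/[S], 1/v) = (9.174, 0.6061) and (0.4049, 0.1220).
Slope = (0.6061 − 0.1220)/(9.174 − 0.4049) = 0.05520; intercept = 0.6061 − 0.05520×9.174 = 0.09960.
Vmax = 1/intercept = 10.0 μmol/min; Km = slope × Vmax = 0.05520 × 10.0 = 0.554 nM.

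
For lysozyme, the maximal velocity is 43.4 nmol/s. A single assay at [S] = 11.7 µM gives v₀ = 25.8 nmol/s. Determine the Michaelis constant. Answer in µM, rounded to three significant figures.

7.98 µM

v/Vmax = 25.8/43.4 = 0.5945 = [S]/(Km+[S]).
So Km + [S] = [S]/0.5945 = 19.68 µM, giving Km = 19.68 − 11.7 = 7.98 µM.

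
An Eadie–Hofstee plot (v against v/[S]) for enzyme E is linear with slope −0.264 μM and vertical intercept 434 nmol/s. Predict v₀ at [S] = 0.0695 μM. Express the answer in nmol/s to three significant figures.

90.4 nmol/s

In the Eadie–Hofstee form v = Vmax − Km·(v/[S]), the slope is −Km and the intercept is Vmax, so Km = 0.264 μM and Vmax = 434 nmol/s.
v = 434 × 0.0695/(0.264 + 0.0695) = 90.4 nmol/s.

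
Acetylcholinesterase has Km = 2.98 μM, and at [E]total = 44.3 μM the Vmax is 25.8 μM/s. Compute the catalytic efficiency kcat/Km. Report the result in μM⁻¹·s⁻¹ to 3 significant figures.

kcat = Vmax/[E]total = 25.8/44.3 = 0.582 s⁻¹.
kcat/Km = 0.582/2.98 = 0.195 μM⁻¹·s⁻¹.

0.195 μM⁻¹·s⁻¹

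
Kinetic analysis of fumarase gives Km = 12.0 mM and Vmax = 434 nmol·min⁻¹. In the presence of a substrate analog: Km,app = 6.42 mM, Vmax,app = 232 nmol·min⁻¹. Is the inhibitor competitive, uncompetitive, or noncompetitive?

uncompetitive

Both Km and Vmax decrease by the same factor (~1.87-fold) — characteristic of uncompetitive inhibition.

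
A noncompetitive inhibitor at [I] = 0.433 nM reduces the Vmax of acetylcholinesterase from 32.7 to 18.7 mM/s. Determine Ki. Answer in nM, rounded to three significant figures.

Noncompetitive: Vmax,app = Vmax/α with α = 1 + [I]/Ki.
α = Vmax/Vmax,app = 32.7/18.7 = 1.749.
Since α = 1 + [I]/Ki, [I]/Ki = 1.749 − 1 = 0.7487 and Ki = 0.433/0.7487 = 0.578 nM.

0.578 nM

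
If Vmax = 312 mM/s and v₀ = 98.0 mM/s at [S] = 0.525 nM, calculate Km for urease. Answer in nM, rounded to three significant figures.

1.15 nM

v/Vmax = 98.0/312 = 0.3141 = [S]/(Km+[S]).
So Km + [S] = [S]/0.3141 = 1.671 nM, giving Km = 1.671 − 0.525 = 1.15 nM.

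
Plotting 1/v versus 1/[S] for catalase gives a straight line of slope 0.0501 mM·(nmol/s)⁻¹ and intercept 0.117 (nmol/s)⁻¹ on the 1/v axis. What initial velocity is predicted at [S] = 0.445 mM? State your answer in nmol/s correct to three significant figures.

4.36 nmol/s

The y-intercept is 1/Vmax, so Vmax = 1/0.117 = 8.55 nmol/s.
The slope is Km/Vmax, so Km = 0.0501 × 8.55 = 0.428 mM.
Then v = 8.55 × 0.445/(0.428 + 0.445) = 4.36 nmol/s.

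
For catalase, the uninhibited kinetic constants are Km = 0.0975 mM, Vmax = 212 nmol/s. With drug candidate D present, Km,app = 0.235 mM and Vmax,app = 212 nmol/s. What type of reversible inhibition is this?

Km increases (0.0975 → 0.235 mM) while Vmax is unchanged — the hallmark of competitive inhibition.

competitive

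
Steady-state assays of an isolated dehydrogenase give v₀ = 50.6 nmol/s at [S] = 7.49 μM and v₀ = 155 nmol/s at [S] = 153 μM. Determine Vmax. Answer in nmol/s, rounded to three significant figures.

173 nmol/s

From v = Vmax[S]/(Km+[S]), each point gives Vmax = v(Km+[S])/[S].
Equating: 50.6(Km+7.49)/7.49 = 155(Km+153)/153.
6.756·Km + 50.6 = 1.013·Km + 155, so (6.756 − 1.013)·Km = 155 − 50.6.
Km = 104.4/5.743 = 18.2 μM; then Vmax = 50.6(18.2+7.49)/7.49 = 173 nmol/s.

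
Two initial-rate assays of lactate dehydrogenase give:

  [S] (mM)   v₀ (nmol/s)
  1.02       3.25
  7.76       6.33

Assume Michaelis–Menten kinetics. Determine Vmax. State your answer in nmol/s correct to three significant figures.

From v = Vmax[S]/(Km+[S]), each point gives Vmax = v(Km+[S])/[S].
Equating: 3.25(Km+1.02)/1.02 = 6.33(Km+7.76)/7.76.
3.186·Km + 3.25 = 0.8157·Km + 6.33, so (3.186 − 0.8157)·Km = 6.33 − 3.25.
Km = 3.080/2.371 = 1.30 mM; then Vmax = 3.25(1.30+1.02)/1.02 = 7.39 nmol/s.

7.39 nmol/s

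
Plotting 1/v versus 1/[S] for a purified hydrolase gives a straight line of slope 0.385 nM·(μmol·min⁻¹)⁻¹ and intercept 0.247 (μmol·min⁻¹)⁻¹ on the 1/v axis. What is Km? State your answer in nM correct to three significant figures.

1.56 nM

y-intercept = 1/Vmax ⇒ Vmax = 4.05 μmol·min⁻¹; slope = Km/Vmax ⇒ Km = slope × Vmax.
Km = 0.385 × 4.05 = 1.56 nM.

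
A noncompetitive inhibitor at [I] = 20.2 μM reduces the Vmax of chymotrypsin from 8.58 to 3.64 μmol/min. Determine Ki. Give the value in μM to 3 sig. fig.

Noncompetitive: Vmax,app = Vmax/α with α = 1 + [I]/Ki.
α = Vmax/Vmax,app = 8.58/3.64 = 2.357.
Ki = [I]/(α − 1) = 20.2/1.357 = 14.9 μM.

14.9 μM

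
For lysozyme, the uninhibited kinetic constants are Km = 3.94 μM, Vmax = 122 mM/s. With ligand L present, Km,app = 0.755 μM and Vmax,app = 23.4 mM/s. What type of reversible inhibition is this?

uncompetitive

Both Km and Vmax decrease by the same factor (~5.22-fold) — characteristic of uncompetitive inhibition.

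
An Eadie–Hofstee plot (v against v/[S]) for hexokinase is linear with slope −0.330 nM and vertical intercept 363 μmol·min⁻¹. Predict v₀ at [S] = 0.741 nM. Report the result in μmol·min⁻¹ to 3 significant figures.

In the Eadie–Hofstee form v = Vmax − Km·(v/[S]), the slope is −Km and the intercept is Vmax, so Km = 0.330 nM and Vmax = 363 μmol·min⁻¹.
v = 363 × 0.741/(0.330 + 0.741) = 251 μmol·min⁻¹.

251 μmol·min⁻¹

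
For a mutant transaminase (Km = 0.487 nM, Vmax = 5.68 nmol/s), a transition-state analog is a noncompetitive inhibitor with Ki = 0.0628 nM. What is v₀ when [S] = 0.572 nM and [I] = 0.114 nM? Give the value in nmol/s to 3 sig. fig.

With α = 1 + [I]/Ki = 1 + 0.114/0.0628 = 2.815, the noncompetitive rate law is v = (Vmax/α)·[S] / (Km + [S]).
v = (5.68/2.815)×0.572 / (0.487 + 0.572) = 1.154/1.059 = 1.09 nmol/s.

1.09 nmol/s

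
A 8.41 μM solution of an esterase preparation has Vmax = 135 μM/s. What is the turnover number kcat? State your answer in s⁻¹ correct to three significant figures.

kcat = Vmax/[E]total = 135 μM/s / 8.41 μM = 16.1 s⁻¹.

16.1 s⁻¹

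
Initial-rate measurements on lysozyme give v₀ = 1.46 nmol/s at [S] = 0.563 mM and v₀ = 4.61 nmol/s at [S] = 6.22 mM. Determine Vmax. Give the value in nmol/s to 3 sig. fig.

In reciprocal form, 1/v = (Km/Vmax)·(1/[S]) + 1/Vmax. The two points give (1/[S], 1/v) = (1.776, 0.6849) and (0.1608, 0.2169).
Slope = (0.6849 − 0.2169)/(1.776 − 0.1608) = 0.2897; intercept = 0.6849 − 0.2897×1.776 = 0.1703.
Vmax = 1/intercept = 5.87 nmol/s; Km = slope × Vmax = 0.2897 × 5.87 = 1.70 mM.

5.87 nmol/s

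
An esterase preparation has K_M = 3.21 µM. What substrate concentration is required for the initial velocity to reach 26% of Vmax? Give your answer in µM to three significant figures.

1.13 µM

v/Vmax = [S]/(Km+[S]) = 0.26, so [S] = Km·0.26/(1 − 0.26) = 3.21 × 0.3514.
[S] = 1.13 µM.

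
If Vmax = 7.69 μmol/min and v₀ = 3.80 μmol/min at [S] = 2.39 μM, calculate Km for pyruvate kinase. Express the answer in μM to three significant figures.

2.45 μM

v/Vmax = 3.80/7.69 = 0.4941 = [S]/(Km+[S]).
So Km + [S] = [S]/0.4941 = 4.837 μM, giving Km = 4.837 − 2.39 = 2.45 μM.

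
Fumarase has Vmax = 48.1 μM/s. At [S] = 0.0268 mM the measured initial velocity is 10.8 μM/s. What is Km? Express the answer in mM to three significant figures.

0.0926 mM

From v = Vmax[S]/(Km+[S]), Km = [S](Vmax − v)/v.
Km = 0.0268 × (48.1 − 10.8) / 10.8 = 0.9996/10.8 = 0.0926 mM.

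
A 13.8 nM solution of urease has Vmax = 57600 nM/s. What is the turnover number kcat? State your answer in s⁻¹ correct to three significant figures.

kcat = Vmax/[E]total = 57600 nM/s / 13.8 nM = 4170 s⁻¹.

4170 s⁻¹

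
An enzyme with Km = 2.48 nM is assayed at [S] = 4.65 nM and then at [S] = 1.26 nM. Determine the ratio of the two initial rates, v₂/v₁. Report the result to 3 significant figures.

Since Vmax cancels, v₂/v₁ = [S]₂(Km+[S]₁) / [S]₁(Km+[S]₂).
= 1.26×(2.48+4.65) / (4.65×(2.48+1.26)) = 8.984/17.39 = 0.517.

0.517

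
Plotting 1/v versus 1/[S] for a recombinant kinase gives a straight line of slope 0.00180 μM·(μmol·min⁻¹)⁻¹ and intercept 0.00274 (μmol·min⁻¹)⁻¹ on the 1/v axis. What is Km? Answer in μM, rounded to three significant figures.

0.657 μM

y-intercept = 1/Vmax ⇒ Vmax = 365 μmol·min⁻¹; slope = Km/Vmax ⇒ Km = slope × Vmax.
Km = 0.00180 × 365 = 0.657 μM.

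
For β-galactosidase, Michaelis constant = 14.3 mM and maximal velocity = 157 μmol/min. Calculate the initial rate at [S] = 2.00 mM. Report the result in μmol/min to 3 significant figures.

[S]/(Km+[S]) = 2.00/16.30 = 0.1227, the fractional saturation.
v = 0.1227 × Vmax = 0.1227 × 157 = 19.3 μmol/min.

19.3 μmol/min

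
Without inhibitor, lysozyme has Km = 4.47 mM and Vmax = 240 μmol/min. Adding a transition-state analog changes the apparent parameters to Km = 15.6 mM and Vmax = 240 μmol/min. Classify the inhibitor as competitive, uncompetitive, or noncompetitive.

competitive

Km increases (4.47 → 15.6 mM) while Vmax is unchanged — the hallmark of competitive inhibition.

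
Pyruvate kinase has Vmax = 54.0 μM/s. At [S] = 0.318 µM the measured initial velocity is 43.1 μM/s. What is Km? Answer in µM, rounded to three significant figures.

0.0804 µM

From v = Vmax[S]/(Km+[S]), Km = [S](Vmax − v)/v.
Km = 0.318 × (54.0 − 43.1) / 43.1 = 3.466/43.1 = 0.0804 µM.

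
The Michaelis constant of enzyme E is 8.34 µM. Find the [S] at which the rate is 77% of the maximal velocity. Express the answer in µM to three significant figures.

27.9 µM

v/Vmax = [S]/(Km+[S]) = 0.77, so [S] = Km·0.77/(1 − 0.77) = 8.34 × 3.348.
[S] = 27.9 µM.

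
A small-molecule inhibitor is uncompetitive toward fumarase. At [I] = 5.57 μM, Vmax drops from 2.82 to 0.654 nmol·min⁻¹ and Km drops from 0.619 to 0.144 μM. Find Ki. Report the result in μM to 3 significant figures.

Uncompetitive: Vmax,app = Vmax/α (and Km,app = Km/α) with α = 1 + [I]/Ki.
α = Vmax/Vmax,app = 2.82/0.654 = 4.312.
Ki = [I]/(α − 1) = 5.57/3.312 = 1.68 μM.

1.68 μM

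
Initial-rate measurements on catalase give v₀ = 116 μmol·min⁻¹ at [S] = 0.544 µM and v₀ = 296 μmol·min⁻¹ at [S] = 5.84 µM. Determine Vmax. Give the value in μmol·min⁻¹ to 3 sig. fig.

From v = Vmax[S]/(Km+[S]), each point gives Vmax = v(Km+[S])/[S].
Equating: 116(Km+0.544)/0.544 = 296(Km+5.84)/5.84.
213.2·Km + 116 = 50.68·Km + 296, so (213.2 − 50.68)·Km = 296 − 116.
Km = 180.0/162.6 = 1.11 µM; then Vmax = 116(1.11+0.544)/0.544 = 352 μmol·min⁻¹.

352 μmol·min⁻¹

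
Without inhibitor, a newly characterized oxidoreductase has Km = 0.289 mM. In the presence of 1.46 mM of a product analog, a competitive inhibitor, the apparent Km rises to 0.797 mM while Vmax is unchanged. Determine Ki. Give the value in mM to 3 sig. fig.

Competitive: Km,app = α·Km with α = 1 + [I]/Ki.
α = Km,app/Km = 0.797/0.289 = 2.758.
Since α = 1 + [I]/Ki, [I]/Ki = 2.758 − 1 = 1.758 and Ki = 1.46/1.758 = 0.831 mM.

0.831 mM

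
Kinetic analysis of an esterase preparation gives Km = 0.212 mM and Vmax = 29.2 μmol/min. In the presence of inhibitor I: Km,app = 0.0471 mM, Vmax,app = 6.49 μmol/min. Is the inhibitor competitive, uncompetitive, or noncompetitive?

uncompetitive

Both Km and Vmax decrease by the same factor (~4.50-fold) — characteristic of uncompetitive inhibition.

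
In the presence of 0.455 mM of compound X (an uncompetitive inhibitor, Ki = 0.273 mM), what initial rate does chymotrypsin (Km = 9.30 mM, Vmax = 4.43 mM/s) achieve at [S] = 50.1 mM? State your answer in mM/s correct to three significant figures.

1.55 mM/s

With α = 1 + [I]/Ki = 1 + 0.455/0.273 = 2.667, the uncompetitive rate law is v = (Vmax/α)·[S] / (Km/α + [S]).
v = (4.43/2.667)×50.1 / (9.30/2.667 + 50.1) = 83.23/53.59 = 1.55 mM/s.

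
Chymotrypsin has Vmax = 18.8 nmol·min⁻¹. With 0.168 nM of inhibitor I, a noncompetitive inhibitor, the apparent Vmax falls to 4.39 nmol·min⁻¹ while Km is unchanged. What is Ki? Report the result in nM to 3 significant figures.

0.0512 nM

Noncompetitive: Vmax,app = Vmax/α with α = 1 + [I]/Ki.
α = Vmax/Vmax,app = 18.8/4.39 = 4.282.
Ki = [I]/(α − 1) = 0.168/3.282 = 0.0512 nM.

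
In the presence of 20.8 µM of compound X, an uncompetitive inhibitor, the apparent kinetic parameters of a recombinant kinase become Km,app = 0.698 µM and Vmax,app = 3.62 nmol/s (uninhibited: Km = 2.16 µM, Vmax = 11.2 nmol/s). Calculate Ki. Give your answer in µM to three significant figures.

Uncompetitive: Vmax,app = Vmax/α (and Km,app = Km/α) with α = 1 + [I]/Ki.
α = Vmax/Vmax,app = 11.2/3.62 = 3.094.
Ki = [I]/(α − 1) = 20.8/2.094 = 9.93 µM.

9.93 µM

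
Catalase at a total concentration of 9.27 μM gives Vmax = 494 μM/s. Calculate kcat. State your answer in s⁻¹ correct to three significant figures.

53.3 s⁻¹

kcat = Vmax/[E]total = 494 μM/s / 9.27 μM = 53.3 s⁻¹.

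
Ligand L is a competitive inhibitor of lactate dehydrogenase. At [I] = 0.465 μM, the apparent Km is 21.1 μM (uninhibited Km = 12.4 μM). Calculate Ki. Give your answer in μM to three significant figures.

0.663 μM

Competitive: Km,app = α·Km with α = 1 + [I]/Ki.
α = Km,app/Km = 21.1/12.4 = 1.702.
Since α = 1 + [I]/Ki, [I]/Ki = 1.702 − 1 = 0.7016 and Ki = 0.465/0.7016 = 0.663 μM.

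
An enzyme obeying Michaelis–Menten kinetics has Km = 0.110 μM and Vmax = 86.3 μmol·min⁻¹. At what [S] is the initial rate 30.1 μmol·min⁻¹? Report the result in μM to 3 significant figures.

The required fractional saturation is v/Vmax = 30.1/86.3 = 0.3488.
Then [S]/(Km+[S]) = 0.3488 ⇒ [S] = 0.110 × 0.3488/(1 − 0.3488) = 0.0589 μM.

0.0589 μM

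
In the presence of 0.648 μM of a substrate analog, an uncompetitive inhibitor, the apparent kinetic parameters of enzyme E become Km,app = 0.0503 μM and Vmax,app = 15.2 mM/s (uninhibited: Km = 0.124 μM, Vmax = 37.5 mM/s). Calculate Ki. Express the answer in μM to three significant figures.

Uncompetitive: Vmax,app = Vmax/α (and Km,app = Km/α) with α = 1 + [I]/Ki.
α = Vmax/Vmax,app = 37.5/15.2 = 2.467.
Ki = [I]/(α − 1) = 0.648/1.467 = 0.442 μM.

0.442 μM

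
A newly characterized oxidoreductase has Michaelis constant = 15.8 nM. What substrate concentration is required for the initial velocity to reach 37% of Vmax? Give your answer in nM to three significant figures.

9.28 nM

v/Vmax = [S]/(Km+[S]) = 0.37, so [S] = Km·0.37/(1 − 0.37) = 15.8 × 0.5873.
[S] = 9.28 nM.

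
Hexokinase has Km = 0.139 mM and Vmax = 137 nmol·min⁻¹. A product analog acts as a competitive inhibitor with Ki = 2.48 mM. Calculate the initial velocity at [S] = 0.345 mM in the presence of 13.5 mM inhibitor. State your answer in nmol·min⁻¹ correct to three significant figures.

α = 1 + [I]/Ki = 1 + 13.5/2.48 = 6.444.
For a competitive inhibitor, Vmax is unchanged and the apparent Km becomes α·Km: Km,app = 0.896 mM, Vmax,app = 137 nmol·min⁻¹.
v = Vmax,app·[S]/(Km,app + [S]) = 137 × 0.345/(0.896 + 0.345) = 38.1 nmol·min⁻¹.

38.1 nmol·min⁻¹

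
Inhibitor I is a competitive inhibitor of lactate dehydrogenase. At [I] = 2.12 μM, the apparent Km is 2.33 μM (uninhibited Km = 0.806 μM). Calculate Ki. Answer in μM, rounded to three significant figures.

1.12 μM

Competitive: Km,app = α·Km with α = 1 + [I]/Ki.
α = Km,app/Km = 2.33/0.806 = 2.891.
Ki = [I]/(α − 1) = 2.12/1.891 = 1.12 μM.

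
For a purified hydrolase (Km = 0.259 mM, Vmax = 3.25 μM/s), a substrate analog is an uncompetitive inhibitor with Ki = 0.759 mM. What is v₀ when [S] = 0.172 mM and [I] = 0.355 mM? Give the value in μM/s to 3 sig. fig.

With α = 1 + [I]/Ki = 1 + 0.355/0.759 = 1.468, the uncompetitive rate law is v = (Vmax/α)·[S] / (Km/α + [S]).
v = (3.25/1.468)×0.172 / (0.259/1.468 + 0.172) = 0.3809/0.3485 = 1.09 μM/s.

1.09 μM/s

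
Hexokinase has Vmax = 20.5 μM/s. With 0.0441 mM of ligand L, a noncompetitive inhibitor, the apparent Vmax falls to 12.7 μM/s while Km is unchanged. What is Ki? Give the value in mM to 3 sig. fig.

0.0718 mM

Noncompetitive: Vmax,app = Vmax/α with α = 1 + [I]/Ki.
α = Vmax/Vmax,app = 20.5/12.7 = 1.614.
Ki = [I]/(α − 1) = 0.0441/0.6142 = 0.0718 mM.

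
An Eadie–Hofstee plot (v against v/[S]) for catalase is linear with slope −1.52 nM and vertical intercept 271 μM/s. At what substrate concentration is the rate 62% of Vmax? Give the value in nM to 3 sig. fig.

2.48 nM

The Eadie–Hofstee slope gives Km = 1.52 nM (slope = −Km).
v/Vmax = [S]/(Km+[S]) = 0.62 ⇒ [S] = Km·0.62/(1−0.62) = 1.52 × 1.632 = 2.48 nM.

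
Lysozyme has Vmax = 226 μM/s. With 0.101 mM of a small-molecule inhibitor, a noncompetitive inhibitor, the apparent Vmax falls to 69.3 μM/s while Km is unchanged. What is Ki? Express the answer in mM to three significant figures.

Noncompetitive: Vmax,app = Vmax/α with α = 1 + [I]/Ki.
α = Vmax/Vmax,app = 226/69.3 = 3.261.
Since α = 1 + [I]/Ki, [I]/Ki = 3.261 − 1 = 2.261 and Ki = 0.101/2.261 = 0.0447 mM.

0.0447 mM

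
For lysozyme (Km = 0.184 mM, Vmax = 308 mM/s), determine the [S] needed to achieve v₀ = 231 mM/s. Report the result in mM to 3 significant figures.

The required fractional saturation is v/Vmax = 231/308 = 0.7500.
Then [S]/(Km+[S]) = 0.7500 ⇒ [S] = 0.184 × 0.7500/(1 − 0.7500) = 0.552 mM.

0.552 mM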